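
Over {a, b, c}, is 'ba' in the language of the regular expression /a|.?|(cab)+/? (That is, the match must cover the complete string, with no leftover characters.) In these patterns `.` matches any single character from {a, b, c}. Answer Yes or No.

No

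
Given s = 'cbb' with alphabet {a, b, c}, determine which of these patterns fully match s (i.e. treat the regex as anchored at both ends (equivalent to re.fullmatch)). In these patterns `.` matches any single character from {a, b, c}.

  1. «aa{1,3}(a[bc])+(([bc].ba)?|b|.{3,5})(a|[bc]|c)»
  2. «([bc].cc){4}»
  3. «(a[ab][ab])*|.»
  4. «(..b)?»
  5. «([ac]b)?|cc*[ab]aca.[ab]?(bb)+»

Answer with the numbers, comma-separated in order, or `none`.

1 → no match — must start with 'aa'
2 → no match — must end with 'cc'
3 → no match
4 → match
5 → no match

4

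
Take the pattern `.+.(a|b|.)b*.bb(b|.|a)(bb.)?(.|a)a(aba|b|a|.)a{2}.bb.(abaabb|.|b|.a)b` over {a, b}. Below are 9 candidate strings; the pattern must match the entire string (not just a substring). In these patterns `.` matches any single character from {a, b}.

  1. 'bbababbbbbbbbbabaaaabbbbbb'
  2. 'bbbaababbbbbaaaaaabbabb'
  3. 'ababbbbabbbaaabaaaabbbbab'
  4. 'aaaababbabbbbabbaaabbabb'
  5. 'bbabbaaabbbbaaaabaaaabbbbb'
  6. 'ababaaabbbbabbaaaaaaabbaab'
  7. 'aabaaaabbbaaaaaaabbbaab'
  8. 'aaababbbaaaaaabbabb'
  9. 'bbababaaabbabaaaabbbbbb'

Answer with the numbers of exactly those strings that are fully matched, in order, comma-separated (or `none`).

1 → match
2 → match
3 → match
4 → no match
5 → match
6 → match
7 → match
8 → match
9 → match

1, 2, 3, 5, 6, 7, 8, 9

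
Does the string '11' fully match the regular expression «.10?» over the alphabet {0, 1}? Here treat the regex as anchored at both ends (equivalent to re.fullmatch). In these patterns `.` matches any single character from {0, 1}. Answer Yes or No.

Yes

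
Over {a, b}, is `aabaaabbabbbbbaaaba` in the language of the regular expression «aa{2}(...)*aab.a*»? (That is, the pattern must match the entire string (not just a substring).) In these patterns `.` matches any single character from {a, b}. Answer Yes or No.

No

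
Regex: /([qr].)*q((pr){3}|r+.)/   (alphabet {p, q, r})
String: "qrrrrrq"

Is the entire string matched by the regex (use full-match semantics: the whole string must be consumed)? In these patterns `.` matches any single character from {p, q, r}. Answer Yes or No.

Yes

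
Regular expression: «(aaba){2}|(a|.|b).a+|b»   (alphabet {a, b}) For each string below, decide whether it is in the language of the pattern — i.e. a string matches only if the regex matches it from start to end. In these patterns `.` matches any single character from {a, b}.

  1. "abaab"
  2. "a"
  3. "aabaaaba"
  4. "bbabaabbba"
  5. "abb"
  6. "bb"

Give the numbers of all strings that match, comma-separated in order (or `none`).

1 → no match
2 → no match
3 → match
4 → no match
5 → no match
6 → no match

3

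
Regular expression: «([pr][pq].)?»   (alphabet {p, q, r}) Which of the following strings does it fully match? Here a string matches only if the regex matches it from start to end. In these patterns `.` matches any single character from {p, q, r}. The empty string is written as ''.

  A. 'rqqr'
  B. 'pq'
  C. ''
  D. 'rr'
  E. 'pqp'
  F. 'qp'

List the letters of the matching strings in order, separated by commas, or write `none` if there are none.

A → no match
B → no match
C → match
D → no match
E → match
F → no match

C, E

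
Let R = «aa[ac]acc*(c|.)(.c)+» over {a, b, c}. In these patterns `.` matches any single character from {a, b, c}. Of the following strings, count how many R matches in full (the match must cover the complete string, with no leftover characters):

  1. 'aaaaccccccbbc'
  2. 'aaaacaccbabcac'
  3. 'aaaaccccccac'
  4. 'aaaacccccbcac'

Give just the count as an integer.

3

1 → match
2 → no match
3. 'aaaaccccccac' → match
4 → match
Total matched: 3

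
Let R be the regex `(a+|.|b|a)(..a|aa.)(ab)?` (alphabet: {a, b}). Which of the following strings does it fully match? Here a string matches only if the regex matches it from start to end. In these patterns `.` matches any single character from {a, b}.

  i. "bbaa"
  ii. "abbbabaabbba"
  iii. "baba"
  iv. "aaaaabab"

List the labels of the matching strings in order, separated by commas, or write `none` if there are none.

i, iii, iv

i. "bbaa" → match
ii. "abbbabaabbba" → no match
iii. "baba" → match
iv. "aaaaabab" → match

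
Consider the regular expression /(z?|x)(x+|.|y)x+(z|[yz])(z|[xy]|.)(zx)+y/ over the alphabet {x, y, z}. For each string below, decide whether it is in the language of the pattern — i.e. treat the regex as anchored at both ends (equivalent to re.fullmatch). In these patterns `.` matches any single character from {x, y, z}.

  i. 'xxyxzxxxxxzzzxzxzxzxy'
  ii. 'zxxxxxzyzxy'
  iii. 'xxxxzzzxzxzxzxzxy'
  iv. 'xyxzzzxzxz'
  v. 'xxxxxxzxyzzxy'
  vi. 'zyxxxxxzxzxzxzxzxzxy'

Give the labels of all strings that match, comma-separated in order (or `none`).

ii, iii, vi

i → no match
ii. 'zxxxxxzyzxy' → match
iii → match
iv. 'xyxzzzxzxz' → no match — must end with 'zxy'
v → no match
vi → match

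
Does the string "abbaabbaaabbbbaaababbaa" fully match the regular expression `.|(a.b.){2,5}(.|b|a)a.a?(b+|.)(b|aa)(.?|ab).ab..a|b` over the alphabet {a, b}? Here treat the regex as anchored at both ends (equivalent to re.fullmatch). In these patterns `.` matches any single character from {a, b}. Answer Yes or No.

Yes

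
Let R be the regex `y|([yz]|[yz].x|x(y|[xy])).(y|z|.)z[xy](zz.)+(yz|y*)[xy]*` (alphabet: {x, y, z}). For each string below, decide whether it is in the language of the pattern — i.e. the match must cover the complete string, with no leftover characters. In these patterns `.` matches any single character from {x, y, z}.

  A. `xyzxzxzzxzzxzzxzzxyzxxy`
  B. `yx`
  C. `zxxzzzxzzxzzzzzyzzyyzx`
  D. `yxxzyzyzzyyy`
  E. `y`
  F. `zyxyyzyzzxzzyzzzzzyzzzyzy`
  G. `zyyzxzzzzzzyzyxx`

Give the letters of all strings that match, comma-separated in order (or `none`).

A, C, D, E, F, G

A → match
B → no match
C → match
D → match
E → match
F → match
G → match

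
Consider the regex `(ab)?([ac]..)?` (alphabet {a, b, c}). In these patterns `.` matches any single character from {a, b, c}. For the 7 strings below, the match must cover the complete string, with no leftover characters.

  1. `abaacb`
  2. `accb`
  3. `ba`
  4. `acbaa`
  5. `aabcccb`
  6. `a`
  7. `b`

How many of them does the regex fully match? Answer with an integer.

1 → no match
2 → no match
3 → no match
4 → no match
5 → no match
6 → no match
7 → no match
Total matched: 0

0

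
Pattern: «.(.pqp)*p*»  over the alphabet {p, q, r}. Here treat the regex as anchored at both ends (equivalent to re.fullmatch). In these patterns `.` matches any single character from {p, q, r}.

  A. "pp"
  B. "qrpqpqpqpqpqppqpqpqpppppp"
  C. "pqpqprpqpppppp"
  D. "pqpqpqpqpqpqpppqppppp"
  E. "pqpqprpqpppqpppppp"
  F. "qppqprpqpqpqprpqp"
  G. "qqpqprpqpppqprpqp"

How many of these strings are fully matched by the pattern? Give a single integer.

6

A → match
B → no match
C → match
D → match
E → match
F → match
G → match
Total matched: 6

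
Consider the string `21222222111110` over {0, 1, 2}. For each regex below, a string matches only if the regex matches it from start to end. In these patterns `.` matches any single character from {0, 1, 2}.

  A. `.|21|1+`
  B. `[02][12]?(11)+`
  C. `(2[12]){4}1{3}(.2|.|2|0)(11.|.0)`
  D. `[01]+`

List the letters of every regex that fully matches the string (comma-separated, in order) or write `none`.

A → no match
B → no match — must end with `11`
C → match
D → no match

C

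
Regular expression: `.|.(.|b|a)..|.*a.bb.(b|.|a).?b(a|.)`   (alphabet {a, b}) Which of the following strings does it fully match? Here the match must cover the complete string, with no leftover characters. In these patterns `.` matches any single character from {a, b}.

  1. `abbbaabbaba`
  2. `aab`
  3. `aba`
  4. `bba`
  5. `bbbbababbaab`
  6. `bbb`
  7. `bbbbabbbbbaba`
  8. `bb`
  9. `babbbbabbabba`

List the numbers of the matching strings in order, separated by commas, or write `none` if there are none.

1 → no match
2 → no match
3 → no match
4 → no match
5 → no match
6 → no match
7 → match
8 → no match
9 → no match

7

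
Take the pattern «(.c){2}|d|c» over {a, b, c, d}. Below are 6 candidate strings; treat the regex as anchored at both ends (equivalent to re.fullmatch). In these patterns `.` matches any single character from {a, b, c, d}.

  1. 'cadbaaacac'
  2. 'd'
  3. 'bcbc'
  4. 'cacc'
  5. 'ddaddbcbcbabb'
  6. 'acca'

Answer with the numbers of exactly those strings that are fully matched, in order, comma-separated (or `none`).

1 → no match
2 → match
3 → match
4 → no match
5 → no match
6 → no match

2, 3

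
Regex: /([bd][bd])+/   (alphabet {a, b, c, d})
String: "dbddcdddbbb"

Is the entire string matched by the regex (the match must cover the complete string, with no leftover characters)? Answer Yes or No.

No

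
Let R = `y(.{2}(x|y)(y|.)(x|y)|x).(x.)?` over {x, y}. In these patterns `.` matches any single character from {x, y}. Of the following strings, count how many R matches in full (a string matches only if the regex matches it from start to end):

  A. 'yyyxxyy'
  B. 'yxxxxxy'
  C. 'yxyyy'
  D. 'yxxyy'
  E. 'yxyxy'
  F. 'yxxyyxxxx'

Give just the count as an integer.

A → match
B → match
C → no match
D → no match
E → match
F → match
Total matched: 4

4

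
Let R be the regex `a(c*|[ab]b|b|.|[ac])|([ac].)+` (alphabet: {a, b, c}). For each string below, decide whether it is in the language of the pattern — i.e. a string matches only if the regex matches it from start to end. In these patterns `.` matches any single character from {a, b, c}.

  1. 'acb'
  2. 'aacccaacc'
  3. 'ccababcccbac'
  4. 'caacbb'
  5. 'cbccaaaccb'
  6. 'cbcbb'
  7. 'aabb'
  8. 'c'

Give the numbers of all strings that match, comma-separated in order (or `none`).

1. 'acb' → no match
2. 'aacccaacc' → no match
3. 'ccababcccbac' → match
4. 'caacbb' → no match
5. 'cbccaaaccb' → match
6. 'cbcbb' → no match
7. 'aabb' → no match
8. 'c' → no match

3, 5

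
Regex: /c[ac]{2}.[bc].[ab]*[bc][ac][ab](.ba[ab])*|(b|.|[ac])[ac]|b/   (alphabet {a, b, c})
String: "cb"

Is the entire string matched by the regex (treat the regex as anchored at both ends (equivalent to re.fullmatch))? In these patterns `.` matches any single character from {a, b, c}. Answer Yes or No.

No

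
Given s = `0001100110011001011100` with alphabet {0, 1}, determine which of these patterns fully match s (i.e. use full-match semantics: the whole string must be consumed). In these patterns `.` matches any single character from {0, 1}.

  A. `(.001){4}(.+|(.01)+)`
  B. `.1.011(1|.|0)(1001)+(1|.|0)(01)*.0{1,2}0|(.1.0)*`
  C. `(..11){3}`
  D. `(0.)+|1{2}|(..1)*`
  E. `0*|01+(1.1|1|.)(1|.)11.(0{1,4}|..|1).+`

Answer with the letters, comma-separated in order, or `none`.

A → match
B → no match
C → no match — must end with `11`
D → no match
E → no match

A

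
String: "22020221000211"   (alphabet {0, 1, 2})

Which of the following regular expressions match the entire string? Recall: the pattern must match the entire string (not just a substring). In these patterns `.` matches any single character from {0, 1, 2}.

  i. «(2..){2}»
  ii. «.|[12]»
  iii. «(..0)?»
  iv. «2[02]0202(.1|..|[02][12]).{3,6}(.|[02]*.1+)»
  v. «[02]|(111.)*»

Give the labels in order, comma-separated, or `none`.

i → no match
ii → no match
iii → no match
iv → match
v → no match

iv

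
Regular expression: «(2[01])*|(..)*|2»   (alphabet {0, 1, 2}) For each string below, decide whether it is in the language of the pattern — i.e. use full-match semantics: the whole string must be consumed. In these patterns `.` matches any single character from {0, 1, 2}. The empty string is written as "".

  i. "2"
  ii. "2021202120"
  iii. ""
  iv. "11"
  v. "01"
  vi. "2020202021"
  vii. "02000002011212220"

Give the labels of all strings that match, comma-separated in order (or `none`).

i. "2" → match
ii. "2021202120" → match
iii. "" → match
iv. "11" → match
v. "01" → match
vi. "2020202021" → match
vii → no match

i, ii, iii, iv, v, vi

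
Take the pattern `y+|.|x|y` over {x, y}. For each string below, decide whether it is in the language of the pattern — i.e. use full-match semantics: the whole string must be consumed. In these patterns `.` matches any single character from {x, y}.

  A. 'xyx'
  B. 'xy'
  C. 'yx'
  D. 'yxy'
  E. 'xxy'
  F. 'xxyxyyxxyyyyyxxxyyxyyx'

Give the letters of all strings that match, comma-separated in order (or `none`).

A → no match
B → no match
C → no match
D → no match
E → no match
F → no match

none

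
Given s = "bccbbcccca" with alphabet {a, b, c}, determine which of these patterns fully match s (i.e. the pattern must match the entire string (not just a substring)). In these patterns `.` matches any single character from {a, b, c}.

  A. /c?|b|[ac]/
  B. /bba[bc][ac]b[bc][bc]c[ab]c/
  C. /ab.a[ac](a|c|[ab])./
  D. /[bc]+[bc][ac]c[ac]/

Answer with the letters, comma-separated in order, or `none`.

A → no match
B → no match — must start with "bba"
C → no match — must start with "ab"
D → match

D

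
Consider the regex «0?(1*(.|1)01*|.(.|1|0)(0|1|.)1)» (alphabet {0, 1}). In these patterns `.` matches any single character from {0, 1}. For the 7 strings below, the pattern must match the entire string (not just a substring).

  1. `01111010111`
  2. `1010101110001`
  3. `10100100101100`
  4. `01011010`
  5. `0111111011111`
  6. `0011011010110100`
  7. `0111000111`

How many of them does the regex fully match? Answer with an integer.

1. `01111010111` → no match
2 → no match
3 → no match
4. `01011010` → no match
5 → match
6 → no match
7. `0111000111` → no match
Total matched: 1

1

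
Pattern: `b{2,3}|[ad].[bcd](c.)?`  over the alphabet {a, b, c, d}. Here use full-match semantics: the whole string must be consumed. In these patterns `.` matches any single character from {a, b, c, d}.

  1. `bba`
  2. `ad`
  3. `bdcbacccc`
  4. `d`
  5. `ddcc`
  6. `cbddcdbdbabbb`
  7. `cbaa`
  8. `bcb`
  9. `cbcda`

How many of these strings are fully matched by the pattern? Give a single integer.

0

1 → no match
2 → no match
3 → no match
4 → no match
5 → no match
6 → no match
7 → no match
8 → no match
9 → no match
Total matched: 0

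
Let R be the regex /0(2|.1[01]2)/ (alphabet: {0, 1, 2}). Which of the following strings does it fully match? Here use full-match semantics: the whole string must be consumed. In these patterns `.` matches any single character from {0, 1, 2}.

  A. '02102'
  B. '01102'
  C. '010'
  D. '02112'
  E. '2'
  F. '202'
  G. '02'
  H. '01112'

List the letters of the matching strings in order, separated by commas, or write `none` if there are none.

A, B, D, G, H

A → match
B → match
C → no match — must end with '2'
D → match
E → no match — must start with '0'
F → no match — must start with '0'
G → match
H → match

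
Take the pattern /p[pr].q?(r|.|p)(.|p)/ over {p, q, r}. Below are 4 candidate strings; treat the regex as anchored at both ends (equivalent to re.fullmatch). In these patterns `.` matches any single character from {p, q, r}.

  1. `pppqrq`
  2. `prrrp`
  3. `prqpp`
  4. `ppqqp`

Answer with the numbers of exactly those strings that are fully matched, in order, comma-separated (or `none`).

1 → match
2 → match
3 → match
4 → match

1, 2, 3, 4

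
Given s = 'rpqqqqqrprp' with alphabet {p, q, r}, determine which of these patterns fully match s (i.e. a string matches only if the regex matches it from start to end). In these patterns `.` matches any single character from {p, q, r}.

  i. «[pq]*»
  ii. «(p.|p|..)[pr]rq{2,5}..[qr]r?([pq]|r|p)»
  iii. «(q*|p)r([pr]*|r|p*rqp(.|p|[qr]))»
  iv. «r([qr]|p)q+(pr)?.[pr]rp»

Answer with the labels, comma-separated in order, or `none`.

i → no match
ii → no match
iii → no match
iv → match

iv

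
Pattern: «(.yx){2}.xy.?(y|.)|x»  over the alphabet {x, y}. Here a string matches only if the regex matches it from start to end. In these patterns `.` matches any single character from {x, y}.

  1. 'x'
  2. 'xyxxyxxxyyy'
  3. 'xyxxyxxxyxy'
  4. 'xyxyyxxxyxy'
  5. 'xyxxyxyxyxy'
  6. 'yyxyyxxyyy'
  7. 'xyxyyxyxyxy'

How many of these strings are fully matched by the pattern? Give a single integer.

1. 'x' → match
2. 'xyxxyxxxyyy' → match
3. 'xyxxyxxxyxy' → match
4. 'xyxyyxxxyxy' → match
5. 'xyxxyxyxyxy' → match
6. 'yyxyyxxyyy' → no match
7. 'xyxyyxyxyxy' → match
Total matched: 6

6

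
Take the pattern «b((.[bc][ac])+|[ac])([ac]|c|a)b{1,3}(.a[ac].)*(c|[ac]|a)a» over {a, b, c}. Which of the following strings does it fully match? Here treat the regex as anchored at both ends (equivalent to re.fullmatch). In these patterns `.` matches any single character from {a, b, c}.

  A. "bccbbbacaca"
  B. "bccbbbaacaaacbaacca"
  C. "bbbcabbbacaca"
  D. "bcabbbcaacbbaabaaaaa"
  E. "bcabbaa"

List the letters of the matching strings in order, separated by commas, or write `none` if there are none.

A → match
B → match
C → match
D → no match
E → match

A, B, C, E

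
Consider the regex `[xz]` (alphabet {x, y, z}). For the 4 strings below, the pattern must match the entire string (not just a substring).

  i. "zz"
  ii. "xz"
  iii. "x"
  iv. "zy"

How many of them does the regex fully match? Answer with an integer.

i. "zz" → no match
ii. "xz" → no match
iii. "x" → match
iv. "zy" → no match
Total matched: 1

1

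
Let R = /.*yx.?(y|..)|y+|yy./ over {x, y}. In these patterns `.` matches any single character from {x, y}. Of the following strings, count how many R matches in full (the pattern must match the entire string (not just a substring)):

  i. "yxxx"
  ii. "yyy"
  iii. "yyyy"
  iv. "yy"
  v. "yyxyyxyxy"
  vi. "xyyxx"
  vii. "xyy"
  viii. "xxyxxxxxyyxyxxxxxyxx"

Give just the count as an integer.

5

i → match
ii → match
iii → match
iv → match
v → match
vi → no match
vii → no match
viii → no match
Total matched: 5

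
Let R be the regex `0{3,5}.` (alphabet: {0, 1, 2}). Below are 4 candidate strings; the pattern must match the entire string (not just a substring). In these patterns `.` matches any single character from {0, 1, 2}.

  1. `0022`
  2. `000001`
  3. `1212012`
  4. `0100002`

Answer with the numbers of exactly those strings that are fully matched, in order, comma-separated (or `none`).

2

1. `0022` → no match
2. `000001` → match
3. `1212012` → no match — must start with `0`
4. `0100002` → no match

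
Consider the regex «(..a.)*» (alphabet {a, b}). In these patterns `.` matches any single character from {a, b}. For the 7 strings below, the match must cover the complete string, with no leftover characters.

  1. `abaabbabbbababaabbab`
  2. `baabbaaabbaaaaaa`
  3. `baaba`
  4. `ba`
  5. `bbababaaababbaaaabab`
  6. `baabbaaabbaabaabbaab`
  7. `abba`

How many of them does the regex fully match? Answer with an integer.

1 → match
2 → match
3 → no match
4 → no match
5 → match
6 → match
7 → no match
Total matched: 4

4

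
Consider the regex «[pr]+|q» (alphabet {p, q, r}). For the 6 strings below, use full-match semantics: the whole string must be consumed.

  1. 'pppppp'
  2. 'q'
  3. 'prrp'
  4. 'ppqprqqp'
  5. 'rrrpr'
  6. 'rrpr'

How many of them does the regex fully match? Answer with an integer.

5

1 → match
2 → match
3 → match
4 → no match
5 → match
6 → match
Total matched: 5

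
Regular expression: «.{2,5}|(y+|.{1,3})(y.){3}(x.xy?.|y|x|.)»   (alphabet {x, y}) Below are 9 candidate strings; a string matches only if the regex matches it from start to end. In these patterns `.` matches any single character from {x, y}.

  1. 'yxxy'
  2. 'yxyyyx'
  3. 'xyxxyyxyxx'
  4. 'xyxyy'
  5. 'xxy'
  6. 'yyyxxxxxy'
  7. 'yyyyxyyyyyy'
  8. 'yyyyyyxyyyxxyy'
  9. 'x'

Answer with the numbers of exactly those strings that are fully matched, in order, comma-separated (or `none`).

1. 'yxxy' → match
2. 'yxyyyx' → no match
3. 'xyxxyyxyxx' → no match
4. 'xyxyy' → match
5. 'xxy' → match
6. 'yyyxxxxxy' → no match
7. 'yyyyxyyyyyy' → no match
8 → no match
9. 'x' → no match

1, 4, 5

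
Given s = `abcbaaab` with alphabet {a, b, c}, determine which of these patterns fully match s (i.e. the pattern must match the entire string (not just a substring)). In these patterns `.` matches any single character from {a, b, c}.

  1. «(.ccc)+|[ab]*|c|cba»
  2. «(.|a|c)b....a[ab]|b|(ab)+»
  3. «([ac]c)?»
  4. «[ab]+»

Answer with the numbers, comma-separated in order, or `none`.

1 → no match
2 → match
3 → no match
4 → no match

2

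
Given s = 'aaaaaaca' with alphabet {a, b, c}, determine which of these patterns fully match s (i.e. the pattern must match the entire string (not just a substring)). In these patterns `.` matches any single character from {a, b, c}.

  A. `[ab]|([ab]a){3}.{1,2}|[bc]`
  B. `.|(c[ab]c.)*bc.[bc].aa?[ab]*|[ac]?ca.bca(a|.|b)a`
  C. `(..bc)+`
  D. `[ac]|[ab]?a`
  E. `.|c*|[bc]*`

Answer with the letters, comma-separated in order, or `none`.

A → match
B → no match
C → no match — must end with 'bc'
D → no match
E → no match

A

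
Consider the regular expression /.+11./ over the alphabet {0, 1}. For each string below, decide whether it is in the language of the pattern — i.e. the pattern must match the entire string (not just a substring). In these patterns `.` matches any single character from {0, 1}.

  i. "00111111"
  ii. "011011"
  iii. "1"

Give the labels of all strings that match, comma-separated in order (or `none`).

i

i → match
ii → no match
iii → no match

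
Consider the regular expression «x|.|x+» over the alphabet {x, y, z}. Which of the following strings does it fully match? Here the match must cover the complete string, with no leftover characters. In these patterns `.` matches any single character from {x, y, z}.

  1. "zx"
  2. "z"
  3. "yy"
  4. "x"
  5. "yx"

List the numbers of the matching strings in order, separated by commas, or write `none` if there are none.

1 → no match
2 → match
3 → no match
4 → match
5 → no match

2, 4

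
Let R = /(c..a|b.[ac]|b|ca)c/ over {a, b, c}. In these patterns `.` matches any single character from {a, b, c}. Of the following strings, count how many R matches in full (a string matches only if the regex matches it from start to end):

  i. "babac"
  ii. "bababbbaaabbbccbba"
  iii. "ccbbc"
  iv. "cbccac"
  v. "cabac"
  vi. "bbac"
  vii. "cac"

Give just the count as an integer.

3

i → no match
ii → no match — must end with "c"
iii → no match
iv → no match
v → match
vi → match
vii → match
Total matched: 3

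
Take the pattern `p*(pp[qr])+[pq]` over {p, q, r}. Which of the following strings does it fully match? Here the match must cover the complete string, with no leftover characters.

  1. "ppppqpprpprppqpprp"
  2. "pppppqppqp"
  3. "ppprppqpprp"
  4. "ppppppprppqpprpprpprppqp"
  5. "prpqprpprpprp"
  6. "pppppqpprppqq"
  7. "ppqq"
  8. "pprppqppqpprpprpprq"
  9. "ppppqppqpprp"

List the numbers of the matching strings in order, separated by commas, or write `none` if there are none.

1, 2, 3, 4, 6, 7, 8, 9

1 → match
2 → match
3 → match
4 → match
5 → no match
6 → match
7 → match
8 → match
9 → match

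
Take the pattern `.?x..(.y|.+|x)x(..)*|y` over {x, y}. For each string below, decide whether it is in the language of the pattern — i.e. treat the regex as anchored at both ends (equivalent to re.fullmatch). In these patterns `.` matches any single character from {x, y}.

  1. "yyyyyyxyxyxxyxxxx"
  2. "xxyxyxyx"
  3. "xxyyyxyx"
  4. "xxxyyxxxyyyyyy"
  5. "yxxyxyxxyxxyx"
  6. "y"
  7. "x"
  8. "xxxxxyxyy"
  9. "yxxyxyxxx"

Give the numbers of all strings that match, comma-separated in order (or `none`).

1 → no match
2 → match
3 → match
4 → match
5 → match
6 → match
7 → no match
8 → match
9 → match

2, 3, 4, 5, 6, 8, 9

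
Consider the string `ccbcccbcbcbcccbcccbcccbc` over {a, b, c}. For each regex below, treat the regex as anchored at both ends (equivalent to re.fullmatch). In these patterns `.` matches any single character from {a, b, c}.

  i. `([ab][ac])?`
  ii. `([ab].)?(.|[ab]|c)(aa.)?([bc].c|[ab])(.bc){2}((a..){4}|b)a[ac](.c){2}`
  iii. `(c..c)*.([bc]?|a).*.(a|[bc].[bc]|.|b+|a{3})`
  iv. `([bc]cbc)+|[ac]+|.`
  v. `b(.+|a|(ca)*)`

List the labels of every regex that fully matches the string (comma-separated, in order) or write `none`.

i → no match
ii → no match
iii → match
iv → match
v → no match — must start with `b`

iii, iv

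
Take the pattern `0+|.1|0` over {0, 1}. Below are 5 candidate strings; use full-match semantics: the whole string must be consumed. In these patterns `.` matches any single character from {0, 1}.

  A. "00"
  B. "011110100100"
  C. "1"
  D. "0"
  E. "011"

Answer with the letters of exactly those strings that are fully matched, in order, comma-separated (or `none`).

A → match
B → no match
C → no match
D → match
E → no match

A, D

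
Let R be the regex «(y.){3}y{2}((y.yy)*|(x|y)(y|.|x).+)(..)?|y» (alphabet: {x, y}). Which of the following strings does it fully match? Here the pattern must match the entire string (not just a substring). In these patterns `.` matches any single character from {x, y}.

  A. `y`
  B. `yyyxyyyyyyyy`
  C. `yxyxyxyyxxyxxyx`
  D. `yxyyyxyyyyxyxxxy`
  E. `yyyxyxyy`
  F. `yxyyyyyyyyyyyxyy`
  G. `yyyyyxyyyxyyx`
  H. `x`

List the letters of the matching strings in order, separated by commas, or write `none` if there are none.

A, B, C, D, E, F, G

A → match
B → match
C → match
D → match
E → match
F → match
G → match
H → no match — must start with `y`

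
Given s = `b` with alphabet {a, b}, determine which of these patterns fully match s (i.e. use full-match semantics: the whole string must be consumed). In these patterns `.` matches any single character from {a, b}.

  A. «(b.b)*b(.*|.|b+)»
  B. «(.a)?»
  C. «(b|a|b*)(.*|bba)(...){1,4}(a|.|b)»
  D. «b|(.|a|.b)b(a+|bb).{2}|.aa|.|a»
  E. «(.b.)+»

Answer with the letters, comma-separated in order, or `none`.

A → match
B → no match
C → no match
D → match
E → no match

A, D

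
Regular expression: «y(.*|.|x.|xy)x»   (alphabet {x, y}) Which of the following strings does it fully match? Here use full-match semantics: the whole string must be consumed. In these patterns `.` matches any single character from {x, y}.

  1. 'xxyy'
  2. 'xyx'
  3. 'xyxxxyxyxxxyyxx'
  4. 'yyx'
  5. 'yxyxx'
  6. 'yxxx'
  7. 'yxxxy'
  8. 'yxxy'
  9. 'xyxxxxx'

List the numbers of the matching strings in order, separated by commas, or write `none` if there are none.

1 → no match — must start with 'y'
2 → no match — must start with 'y'
3 → no match — must start with 'y'
4 → match
5 → match
6 → match
7 → no match — must end with 'x'
8 → no match — must end with 'x'
9 → no match — must start with 'y'

4, 5, 6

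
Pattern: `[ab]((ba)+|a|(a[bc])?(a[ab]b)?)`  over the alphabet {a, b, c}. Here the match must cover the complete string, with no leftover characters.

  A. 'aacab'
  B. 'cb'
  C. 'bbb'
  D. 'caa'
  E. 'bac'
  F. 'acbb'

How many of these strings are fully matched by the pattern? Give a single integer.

1

A → no match
B → no match
C → no match
D → no match
E → match
F → no match
Total matched: 1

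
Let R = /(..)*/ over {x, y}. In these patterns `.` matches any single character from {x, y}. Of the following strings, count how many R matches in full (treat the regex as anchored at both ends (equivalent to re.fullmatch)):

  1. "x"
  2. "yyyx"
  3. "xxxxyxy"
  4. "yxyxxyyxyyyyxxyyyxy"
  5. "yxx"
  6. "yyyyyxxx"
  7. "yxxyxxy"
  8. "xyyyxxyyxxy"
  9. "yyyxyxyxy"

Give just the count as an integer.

1 → no match
2 → match
3 → no match
4 → no match
5 → no match
6 → match
7 → no match
8 → no match
9 → no match
Total matched: 2

2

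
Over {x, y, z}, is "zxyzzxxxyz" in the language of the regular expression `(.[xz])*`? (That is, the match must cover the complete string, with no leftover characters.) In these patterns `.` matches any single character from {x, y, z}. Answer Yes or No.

Yes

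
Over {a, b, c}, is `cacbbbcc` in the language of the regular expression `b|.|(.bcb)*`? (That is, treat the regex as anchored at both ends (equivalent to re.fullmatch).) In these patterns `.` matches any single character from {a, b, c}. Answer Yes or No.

No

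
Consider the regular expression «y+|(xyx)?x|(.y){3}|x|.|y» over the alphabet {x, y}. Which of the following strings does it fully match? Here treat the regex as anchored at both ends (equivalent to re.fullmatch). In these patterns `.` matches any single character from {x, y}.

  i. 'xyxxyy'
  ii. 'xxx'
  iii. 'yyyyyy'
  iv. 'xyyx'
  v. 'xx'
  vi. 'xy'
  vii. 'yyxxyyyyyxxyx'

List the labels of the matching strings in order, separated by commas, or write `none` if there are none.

iii

i → no match
ii → no match
iii → match
iv → no match
v → no match
vi → no match
vii → no match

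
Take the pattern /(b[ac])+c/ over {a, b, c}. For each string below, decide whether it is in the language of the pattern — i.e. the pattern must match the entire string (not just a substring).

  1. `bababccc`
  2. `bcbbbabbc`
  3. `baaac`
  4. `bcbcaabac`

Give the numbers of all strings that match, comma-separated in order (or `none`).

1 → no match
2 → no match
3 → no match
4 → no match

none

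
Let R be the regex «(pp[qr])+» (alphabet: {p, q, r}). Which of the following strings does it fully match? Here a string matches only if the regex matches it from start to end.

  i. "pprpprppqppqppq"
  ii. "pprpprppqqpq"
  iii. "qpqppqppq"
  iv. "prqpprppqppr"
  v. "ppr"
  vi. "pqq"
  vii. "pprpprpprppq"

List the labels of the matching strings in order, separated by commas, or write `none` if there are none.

i → match
ii. "pprpprppqqpq" → no match
iii. "qpqppqppq" → no match — must start with "pp"
iv. "prqpprppqppr" → no match — must start with "pp"
v. "ppr" → match
vi. "pqq" → no match — must start with "pp"
vii. "pprpprpprppq" → match

i, v, vii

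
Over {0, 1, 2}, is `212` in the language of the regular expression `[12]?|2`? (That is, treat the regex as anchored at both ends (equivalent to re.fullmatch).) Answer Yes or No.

No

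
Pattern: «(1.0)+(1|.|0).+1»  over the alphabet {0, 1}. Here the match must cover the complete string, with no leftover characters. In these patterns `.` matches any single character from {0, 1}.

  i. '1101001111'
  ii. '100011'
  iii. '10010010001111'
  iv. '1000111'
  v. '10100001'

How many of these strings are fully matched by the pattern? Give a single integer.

4

i. '1101001111' → match
ii. '100011' → match
iii → match
iv. '1000111' → match
v. '10100001' → no match
Total matched: 4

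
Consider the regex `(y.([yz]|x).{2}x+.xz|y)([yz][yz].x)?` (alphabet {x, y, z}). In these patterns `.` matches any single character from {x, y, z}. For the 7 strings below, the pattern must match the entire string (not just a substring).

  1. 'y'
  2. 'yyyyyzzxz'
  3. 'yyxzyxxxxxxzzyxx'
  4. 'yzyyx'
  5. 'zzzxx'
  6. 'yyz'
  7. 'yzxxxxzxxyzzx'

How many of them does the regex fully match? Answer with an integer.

1 → match
2 → no match
3 → match
4 → match
5 → no match — must start with 'y'
6 → no match
7 → no match
Total matched: 3

3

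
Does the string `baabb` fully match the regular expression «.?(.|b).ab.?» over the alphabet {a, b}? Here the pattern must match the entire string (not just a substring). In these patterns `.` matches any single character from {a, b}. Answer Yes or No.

Yes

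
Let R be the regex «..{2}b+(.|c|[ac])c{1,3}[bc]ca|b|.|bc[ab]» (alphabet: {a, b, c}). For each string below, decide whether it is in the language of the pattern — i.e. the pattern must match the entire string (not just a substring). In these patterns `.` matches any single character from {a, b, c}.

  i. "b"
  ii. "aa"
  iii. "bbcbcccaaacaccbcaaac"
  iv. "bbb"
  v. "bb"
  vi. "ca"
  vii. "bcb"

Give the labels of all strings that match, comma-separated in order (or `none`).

i → match
ii → no match
iii → no match
iv → no match
v → no match
vi → no match
vii → match

i, vii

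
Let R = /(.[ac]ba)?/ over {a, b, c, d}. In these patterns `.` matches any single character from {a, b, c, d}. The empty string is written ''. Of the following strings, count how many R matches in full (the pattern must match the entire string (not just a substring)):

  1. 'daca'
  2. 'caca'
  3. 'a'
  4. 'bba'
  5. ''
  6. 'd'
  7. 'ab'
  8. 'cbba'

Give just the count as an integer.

1 → no match
2 → no match
3 → no match
4 → no match
5 → match
6 → no match
7 → no match
8 → no match
Total matched: 1

1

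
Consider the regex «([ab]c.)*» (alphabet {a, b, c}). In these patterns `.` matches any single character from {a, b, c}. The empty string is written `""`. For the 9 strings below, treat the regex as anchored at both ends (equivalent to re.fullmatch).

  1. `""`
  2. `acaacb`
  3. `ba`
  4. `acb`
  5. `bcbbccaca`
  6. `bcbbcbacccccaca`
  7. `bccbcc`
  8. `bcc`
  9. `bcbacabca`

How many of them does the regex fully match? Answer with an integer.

1. `""` → match
2. `acaacb` → match
3. `ba` → no match
4. `acb` → match
5. `bcbbccaca` → match
6 → no match
7. `bccbcc` → match
8. `bcc` → match
9. `bcbacabca` → match
Total matched: 7

7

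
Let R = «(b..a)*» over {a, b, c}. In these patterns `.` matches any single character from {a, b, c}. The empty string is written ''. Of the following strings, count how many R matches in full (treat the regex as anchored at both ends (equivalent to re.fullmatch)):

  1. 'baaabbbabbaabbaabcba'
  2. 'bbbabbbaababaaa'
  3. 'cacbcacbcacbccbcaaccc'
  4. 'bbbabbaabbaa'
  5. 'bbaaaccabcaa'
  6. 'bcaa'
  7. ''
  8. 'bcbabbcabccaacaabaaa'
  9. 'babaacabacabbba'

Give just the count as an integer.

1 → match
2 → no match
3 → no match
4 → match
5 → no match
6 → match
7 → match
8 → no match
9 → no match
Total matched: 4

4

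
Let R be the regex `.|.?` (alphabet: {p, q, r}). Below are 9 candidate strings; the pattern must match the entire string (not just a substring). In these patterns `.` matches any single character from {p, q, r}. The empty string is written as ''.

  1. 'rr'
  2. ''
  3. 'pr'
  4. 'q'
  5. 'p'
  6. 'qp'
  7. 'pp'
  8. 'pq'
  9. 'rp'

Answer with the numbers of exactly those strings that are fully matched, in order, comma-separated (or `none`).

2, 4, 5

1 → no match
2 → match
3 → no match
4 → match
5 → match
6 → no match
7 → no match
8 → no match
9 → no match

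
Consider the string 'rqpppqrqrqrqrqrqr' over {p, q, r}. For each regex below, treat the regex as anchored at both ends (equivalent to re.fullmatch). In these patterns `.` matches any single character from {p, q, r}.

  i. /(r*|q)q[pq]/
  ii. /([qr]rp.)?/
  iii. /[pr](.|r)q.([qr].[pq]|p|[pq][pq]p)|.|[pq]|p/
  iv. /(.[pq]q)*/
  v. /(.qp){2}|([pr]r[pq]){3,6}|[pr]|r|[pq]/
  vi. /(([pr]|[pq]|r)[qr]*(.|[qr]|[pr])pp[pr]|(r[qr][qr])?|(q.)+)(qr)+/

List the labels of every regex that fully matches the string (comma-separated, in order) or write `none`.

i → no match
ii → no match
iii → no match
iv → no match
v → no match
vi → match

vi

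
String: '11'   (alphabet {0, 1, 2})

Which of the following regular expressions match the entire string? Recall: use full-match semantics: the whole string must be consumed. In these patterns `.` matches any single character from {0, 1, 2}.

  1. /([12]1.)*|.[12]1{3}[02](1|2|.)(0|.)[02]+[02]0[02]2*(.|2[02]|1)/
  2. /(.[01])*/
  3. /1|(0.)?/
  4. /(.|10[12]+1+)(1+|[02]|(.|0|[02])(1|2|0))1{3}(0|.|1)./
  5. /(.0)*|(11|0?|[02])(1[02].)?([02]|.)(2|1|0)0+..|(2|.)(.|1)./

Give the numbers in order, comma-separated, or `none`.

1 → no match
2 → match
3 → no match
4 → no match
5 → no match

2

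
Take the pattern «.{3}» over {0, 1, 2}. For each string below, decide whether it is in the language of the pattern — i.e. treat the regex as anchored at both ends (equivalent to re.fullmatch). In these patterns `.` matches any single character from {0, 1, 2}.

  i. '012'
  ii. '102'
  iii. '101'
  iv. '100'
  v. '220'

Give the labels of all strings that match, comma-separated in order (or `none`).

i → match
ii → match
iii → match
iv → match
v → match

i, ii, iii, iv, v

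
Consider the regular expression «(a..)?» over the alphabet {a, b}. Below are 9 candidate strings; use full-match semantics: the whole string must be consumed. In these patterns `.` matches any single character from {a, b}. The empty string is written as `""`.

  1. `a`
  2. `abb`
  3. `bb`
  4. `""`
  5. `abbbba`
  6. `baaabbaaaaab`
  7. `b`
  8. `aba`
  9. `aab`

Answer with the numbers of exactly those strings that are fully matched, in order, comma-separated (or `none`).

1. `a` → no match
2. `abb` → match
3. `bb` → no match
4. `""` → match
5. `abbbba` → no match
6. `baaabbaaaaab` → no match
7. `b` → no match
8. `aba` → match
9. `aab` → match

2, 4, 8, 9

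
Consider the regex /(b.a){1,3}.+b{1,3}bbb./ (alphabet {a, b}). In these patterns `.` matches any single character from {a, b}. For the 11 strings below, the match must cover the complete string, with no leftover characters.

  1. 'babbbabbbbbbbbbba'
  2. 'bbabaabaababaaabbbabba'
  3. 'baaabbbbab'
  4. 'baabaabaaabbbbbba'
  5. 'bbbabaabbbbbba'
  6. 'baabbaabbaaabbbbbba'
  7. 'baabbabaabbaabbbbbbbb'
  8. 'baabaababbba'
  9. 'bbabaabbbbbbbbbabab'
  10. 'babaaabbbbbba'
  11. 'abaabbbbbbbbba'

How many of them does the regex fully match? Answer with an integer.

3

1 → no match
2 → no match
3 → no match
4 → match
5 → no match
6 → match
7 → match
8 → no match
9 → no match
10 → no match
11 → no match — must start with 'b'
Total matched: 3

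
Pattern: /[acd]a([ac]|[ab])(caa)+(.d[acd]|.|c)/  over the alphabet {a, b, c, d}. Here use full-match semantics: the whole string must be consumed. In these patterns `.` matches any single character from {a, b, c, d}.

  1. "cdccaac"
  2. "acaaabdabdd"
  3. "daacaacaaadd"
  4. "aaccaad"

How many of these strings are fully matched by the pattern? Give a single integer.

1 → no match
2 → no match
3 → match
4 → match
Total matched: 2

2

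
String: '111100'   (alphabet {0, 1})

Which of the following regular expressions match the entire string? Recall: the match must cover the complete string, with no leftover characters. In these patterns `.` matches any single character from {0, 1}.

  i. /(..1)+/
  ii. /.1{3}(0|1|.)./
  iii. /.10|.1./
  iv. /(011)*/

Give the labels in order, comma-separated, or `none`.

i → no match — must end with '1'
ii → match
iii → no match
iv → no match

ii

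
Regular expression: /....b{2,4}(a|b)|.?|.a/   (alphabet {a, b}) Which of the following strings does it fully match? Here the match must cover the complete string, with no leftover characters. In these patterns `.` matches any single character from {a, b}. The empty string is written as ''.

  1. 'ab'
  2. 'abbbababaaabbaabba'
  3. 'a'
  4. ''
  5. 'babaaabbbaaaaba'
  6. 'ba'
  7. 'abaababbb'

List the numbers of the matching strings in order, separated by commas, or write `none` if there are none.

1. 'ab' → no match
2 → no match
3. 'a' → match
4. '' → match
5 → no match
6. 'ba' → match
7. 'abaababbb' → no match

3, 4, 6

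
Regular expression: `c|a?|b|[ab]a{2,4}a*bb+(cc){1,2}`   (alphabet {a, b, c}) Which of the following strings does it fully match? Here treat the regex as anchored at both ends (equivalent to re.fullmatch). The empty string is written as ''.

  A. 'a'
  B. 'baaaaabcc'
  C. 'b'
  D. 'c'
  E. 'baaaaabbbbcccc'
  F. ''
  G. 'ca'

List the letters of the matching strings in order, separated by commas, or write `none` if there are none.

A → match
B → no match
C → match
D → match
E → match
F → match
G → no match

A, C, D, E, F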